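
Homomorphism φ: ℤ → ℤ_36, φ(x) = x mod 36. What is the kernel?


Kernel = preimage of identity
ker(φ) = {x ∈ ℤ : x ≡ 0 (mod 36)} = 36ℤ = {0, ±36, ±72, ...}

ker(φ) = 36ℤ


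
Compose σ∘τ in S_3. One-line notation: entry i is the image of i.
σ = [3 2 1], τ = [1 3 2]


σ∘τ: apply τ first, then σ
1 →τ 1 →σ 3
2 →τ 3 →σ 1
3 →τ 2 →σ 2

σ∘τ = [3 1 2]


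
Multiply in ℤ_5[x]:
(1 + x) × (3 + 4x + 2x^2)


Expand and collect like terms; reduce coefficients mod 5:
x^0: 1·3 = 3 ≡ 3 (mod 5)
x^1: 1·4 + 1·3 = 7 ≡ 2 (mod 5)
x^2: 1·2 + 1·4 = 6 ≡ 1 (mod 5)
x^3: 1·2 = 2 ≡ 2 (mod 5)
Result: 3 + 2x + x^2 + 2x^3

f · g = 3 + 2x + x^2 + 2x^3


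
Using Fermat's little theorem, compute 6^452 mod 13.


Fermat's little theorem: if p is prime and gcd(a,p)=1, then a^(p-1) ≡ 1 (mod p)
p = 13 is prime, gcd(6,13) = 1
Reduce exponent: 452 mod 12 = 8
So 6^452 ≡ 6^8 (mod 13)
6^8 mod 13 = 3

6^452 ≡ 3 (mod 13)


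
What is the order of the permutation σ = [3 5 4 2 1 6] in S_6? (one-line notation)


Cycle decomposition: (1 3 4 2 5)
Cycle lengths: 5
Order = lcm(5) = 5

ord(σ) = 5


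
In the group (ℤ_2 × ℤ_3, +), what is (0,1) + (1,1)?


Operation: componentwise addition mod (2, 3)
(0,1) + (1,1) = ((a₁+b₁) mod 2, (a₂+b₂) mod 3) with a = (0,1), b = (1,1)

(0,1) + (1,1) = (1,2)


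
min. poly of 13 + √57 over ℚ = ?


Let α = 13 + √57. Then α - 13 = √57, so (α - 13)² = 57, giving α² - 26α + 112 = 0. Degree 2 and α ∉ ℚ, so this is the minimal polynomial.

Minimal polynomial: x² - 26x + 112


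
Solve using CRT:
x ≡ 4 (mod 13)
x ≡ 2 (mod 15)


m₁ = 13, m₂ = 15, gcd = 1, so CRT applies. M = m₁·m₂ = 195
Let M₁ = M/m₁ = 15, M₂ = M/m₂ = 13
Find y₁ ≡ M₁⁻¹ (mod m₁): 15⁻¹ ≡ 7 (mod 13)
Find y₂ ≡ M₂⁻¹ (mod m₂): 13⁻¹ ≡ 7 (mod 15)
x = a₁·M₁·y₁ + a₂·M₂·y₂ = 4·15·7 + 2·13·7 = 602
Reduce mod 195: x ≡ 17
Check: 17 mod 13 = 4 ✓, 17 mod 15 = 2 ✓

x ≡ 17 (mod 195)


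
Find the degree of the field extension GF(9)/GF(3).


GF(9) = GF(3^2), so the extension degree is 2

[GF(9)/GF(3)] = 2


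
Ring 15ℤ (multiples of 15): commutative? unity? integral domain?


15ℤ is a commutative ring under +,× but has no multiplicative identity (1 ∉ 15ℤ); it has no zero divisors, but without unity it is not an integral domain
Commutative: Yes
Integral domain: No
Has unity: No

15ℤ (multiples of 15): Commutative=Yes, Unity=No


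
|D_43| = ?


|D_n| = 2n (n rotations and n reflections)
|D_43| = 2×43 = 86

|D_43| = 86


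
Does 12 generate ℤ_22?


g generates ℤ_n iff gcd(g, n) = 1
gcd(12, 22) = 2
Since gcd = 2 ≠ 1, ⟨12⟩ has order 11 < 22, so 12 is not a generator.

No, 12 does not generate ℤ_22


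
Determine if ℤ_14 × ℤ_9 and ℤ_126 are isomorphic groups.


Comparing ℤ_14 × ℤ_9 and ℤ_126:
gcd(14,9) = 1, so ℤ_14 × ℤ_9 ≅ ℤ_126 (CRT)

Yes, ℤ_14 × ℤ_9 ≅ ℤ_126


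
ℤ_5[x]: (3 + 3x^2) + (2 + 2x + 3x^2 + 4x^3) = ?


Add coefficients mod 5:
x^0: 3 + 2 = 0 (mod 5)
x^1: 0 + 2 = 2 (mod 5)
x^2: 3 + 3 = 1 (mod 5)
x^3: 0 + 4 = 4 (mod 5)
Result: 2x + x^2 + 4x^3

f + g = 2x + x^2 + 4x^3


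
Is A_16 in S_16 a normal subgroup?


H = A_16 in S_16
A_16 has index 2 in S_16, and every subgroup of index 2 is normal

Yes, normal subgroup


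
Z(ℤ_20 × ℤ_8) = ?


Z(G) = {g ∈ G | gx = xg for all x ∈ G}
Direct product of abelian groups is abelian, so Z(G) = G

Z(ℤ_20 × ℤ_8) = ℤ_20 × ℤ_8


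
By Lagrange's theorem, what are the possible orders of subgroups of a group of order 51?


Lagrange's theorem: |H| divides |G|
|G| = 51
Divisors of 51: 1, 3, 17, 51

Possible subgroup orders: {1, 3, 17, 51}


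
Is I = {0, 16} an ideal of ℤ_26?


Check ideal conditions for I = {0, 16} in ℤ_26:
(1) I is an additive subgroup? No
(2) For r ∈ ℤ_26 and a ∈ I: r·a ∈ I? No  [counterexample: r=2, a=16, r·a mod 26 = 6 ∉ I]

No, I is not an ideal of ℤ_26


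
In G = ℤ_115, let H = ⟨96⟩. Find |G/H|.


|⟨96⟩| = n / gcd(96, 115) = 115 / 1 = 115
H is normal (ℤ_115 is abelian).
|G/H| = |G| / |H| = 115 / 115 = 1

|G/H| = 1


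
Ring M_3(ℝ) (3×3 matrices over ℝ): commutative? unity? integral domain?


Matrix multiplication is non-commutative for n ≥ 2; the identity matrix I is the unity; singular matrices give zero divisors, so not an integral domain
Commutative: No
Integral domain: No
Has unity: Yes

M_3(ℝ) (3×3 matrices over ℝ): Commutative=No, Unity=Yes


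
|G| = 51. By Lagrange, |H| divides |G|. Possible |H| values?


Lagrange's theorem: |H| divides |G|
|G| = 51
Divisors of 51: 1, 3, 17, 51

Possible subgroup orders: {1, 3, 17, 51}


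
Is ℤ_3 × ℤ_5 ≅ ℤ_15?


Comparing ℤ_3 × ℤ_5 and ℤ_15:
gcd(3,5) = 1, so ℤ_3 × ℤ_5 ≅ ℤ_15 (CRT)

Yes, ℤ_3 × ℤ_5 ≅ ℤ_15


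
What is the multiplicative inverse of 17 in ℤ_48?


Use the extended Euclidean algorithm to write 1 = 17·s + 48·t; then s mod 48 is the inverse.
Euclidean algorithm:
  17 = 0·48 + 17
  48 = 2·17 + 14
  17 = 1·14 + 3
  14 = 4·3 + 2
  3 = 1·2 + 1
  2 = 2·1 + 0
gcd(17,48) = 1
Back-substitution gives: 17·(17) + 48·(-6) = 1
So 17⁻¹ ≡ 17 ≡ 17 (mod 48)
Check: 17 × 17 = 289 ≡ 1 (mod 48) ✓

17⁻¹ ≡ 17 (mod 48)


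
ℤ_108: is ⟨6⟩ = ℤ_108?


g generates ℤ_n iff gcd(g, n) = 1
gcd(6, 108) = 6
Since gcd = 6 ≠ 1, ⟨6⟩ has order 18 < 108, so 6 is not a generator.

No, 6 does not generate ℤ_108


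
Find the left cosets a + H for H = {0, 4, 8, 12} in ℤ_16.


H = {0, 4, 8, 12}, |H| = 4
Number of cosets = |G|/|H| = 16/4 = 4
0 + H = {0, 4, 8, 12}
1 + H = {1, 5, 9, 13}
2 + H = {2, 6, 10, 14}
3 + H = {3, 7, 11, 15}

Cosets: 0+H={0,4,8,12}; 1+H={1,5,9,13}; 2+H={2,6,10,14}; 3+H={3,7,11,15}


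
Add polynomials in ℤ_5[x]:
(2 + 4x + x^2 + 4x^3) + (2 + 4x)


Add coefficients mod 5:
x^0: 2 + 2 = 4 (mod 5)
x^1: 4 + 4 = 3 (mod 5)
x^2: 1 + 0 = 1 (mod 5)
x^3: 4 + 0 = 4 (mod 5)
Result: 4 + 3x + x^2 + 4x^3

f + g = 4 + 3x + x^2 + 4x^3


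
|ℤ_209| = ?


ℤ_n has n elements.

|ℤ_209| = 209


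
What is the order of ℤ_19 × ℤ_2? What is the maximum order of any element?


|ℤ_19 × ℤ_2| = 19 × 2 = 38
Max element order = lcm(19,2) = 38
Cyclic? Yes (gcd=1)

|ℤ_19×ℤ_2| = 38, max element order = 38


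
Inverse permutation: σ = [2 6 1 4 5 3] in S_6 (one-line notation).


To find σ⁻¹, swap domain and range:
σ(1) = 2 → σ⁻¹(2) = 1
σ(2) = 6 → σ⁻¹(6) = 2
σ(3) = 1 → σ⁻¹(1) = 3
σ(4) = 4 → σ⁻¹(4) = 4
σ(5) = 5 → σ⁻¹(5) = 5
σ(6) = 3 → σ⁻¹(3) = 6

σ⁻¹ = [3 1 6 4 5 2]


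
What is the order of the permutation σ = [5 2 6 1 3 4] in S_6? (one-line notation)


Cycle decomposition: (1 5 3 6 4)
Cycle lengths: 5
Order = lcm(5) = 5

ord(σ) = 5


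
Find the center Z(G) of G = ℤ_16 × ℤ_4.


Z(G) = {g ∈ G | gx = xg for all x ∈ G}
Direct product of abelian groups is abelian, so Z(G) = G

Z(ℤ_16 × ℤ_4) = ℤ_16 × ℤ_4


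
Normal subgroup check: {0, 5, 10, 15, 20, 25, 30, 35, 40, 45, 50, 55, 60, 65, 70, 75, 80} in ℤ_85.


H = {0, 5, 10, 15, 20, 25, 30, 35, 40, 45, 50, 55, 60, 65, 70, 75, 80} in ℤ_85
ℤ_85 is abelian; every subgroup of an abelian group is normal

Yes, normal subgroup


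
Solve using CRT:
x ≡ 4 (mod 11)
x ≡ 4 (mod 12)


m₁ = 11, m₂ = 12, gcd = 1, so CRT applies. M = m₁·m₂ = 132
Let M₁ = M/m₁ = 12, M₂ = M/m₂ = 11
Find y₁ ≡ M₁⁻¹ (mod m₁): 12⁻¹ ≡ 1 (mod 11)
Find y₂ ≡ M₂⁻¹ (mod m₂): 11⁻¹ ≡ 11 (mod 12)
x = a₁·M₁·y₁ + a₂·M₂·y₂ = 4·12·1 + 4·11·11 = 532
Reduce mod 132: x ≡ 4
Check: 4 mod 11 = 4 ✓, 4 mod 12 = 4 ✓

x ≡ 4 (mod 132)


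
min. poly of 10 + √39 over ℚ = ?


Let α = 10 + √39. Then α - 10 = √39, so (α - 10)² = 39, giving α² - 20α + 61 = 0. Degree 2 and α ∉ ℚ, so this is the minimal polynomial.

Minimal polynomial: x² - 20x + 61


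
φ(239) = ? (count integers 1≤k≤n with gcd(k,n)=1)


Factor n: 239 = 239
φ(n) = n · ∏(1 - 1/p) over distinct primes p | n
φ(239) = 239 · (1 - 1/239) = 238

φ(239) = 238


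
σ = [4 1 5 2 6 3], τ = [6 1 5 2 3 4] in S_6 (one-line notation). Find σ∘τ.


σ∘τ: apply τ first, then σ
1 →τ 6 →σ 3
2 →τ 1 →σ 4
3 →τ 5 →σ 6
4 →τ 2 →σ 1
5 →τ 3 →σ 5
6 →τ 4 →σ 2

σ∘τ = [3 4 6 1 5 2]


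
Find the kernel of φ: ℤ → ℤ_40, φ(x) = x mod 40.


Kernel = preimage of identity
ker(φ) = {x ∈ ℤ : x ≡ 0 (mod 40)} = 40ℤ = {0, ±40, ±80, ...}

ker(φ) = 40ℤ


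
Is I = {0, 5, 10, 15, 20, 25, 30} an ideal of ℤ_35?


Check ideal conditions for I = {0, 5, 10, 15, 20, 25, 30} in ℤ_35:
(1) I is an additive subgroup? Yes
(2) For r ∈ ℤ_35 and a ∈ I: r·a ∈ I? Yes

Yes, I is an ideal of ℤ_35


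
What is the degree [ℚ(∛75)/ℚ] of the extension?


∛75 has minimal polynomial x³ - 75 (irreducible over ℚ since 75 is not a perfect cube)

[ℚ(∛75)/ℚ] = 3


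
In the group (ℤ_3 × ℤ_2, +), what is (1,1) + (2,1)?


Operation: componentwise addition mod (3, 2)
(1,1) + (2,1) = ((a₁+b₁) mod 3, (a₂+b₂) mod 2) with a = (1,1), b = (2,1)

(1,1) + (2,1) = (0,0)


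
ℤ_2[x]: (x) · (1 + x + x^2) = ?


Expand and collect like terms; reduce coefficients mod 2:
x^0: 0·1 = 0 ≡ 0 (mod 2)
x^1: 0·1 + 1·1 = 1 ≡ 1 (mod 2)
x^2: 0·1 + 1·1 = 1 ≡ 1 (mod 2)
x^3: 1·1 = 1 ≡ 1 (mod 2)
Result: x + x^2 + x^3

f · g = x + x^2 + x^3


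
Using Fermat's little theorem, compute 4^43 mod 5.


Fermat's little theorem: if p is prime and gcd(a,p)=1, then a^(p-1) ≡ 1 (mod p)
p = 5 is prime, gcd(4,5) = 1
Reduce exponent: 43 mod 4 = 3
So 4^43 ≡ 4^3 (mod 5)
4^3 mod 5 = 4

4^43 ≡ 4 (mod 5)


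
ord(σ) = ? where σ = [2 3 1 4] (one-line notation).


Cycle decomposition: (1 2 3)
Cycle lengths: 3
Order = lcm(3) = 3

ord(σ) = 3


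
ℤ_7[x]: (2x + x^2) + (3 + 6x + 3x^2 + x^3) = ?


Add coefficients mod 7:
x^0: 0 + 3 = 3 (mod 7)
x^1: 2 + 6 = 1 (mod 7)
x^2: 1 + 3 = 4 (mod 7)
x^3: 0 + 1 = 1 (mod 7)
Result: 3 + x + 4x^2 + x^3

f + g = 3 + x + 4x^2 + x^3


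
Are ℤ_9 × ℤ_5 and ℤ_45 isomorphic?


Comparing ℤ_9 × ℤ_5 and ℤ_45:
gcd(9,5) = 1, so ℤ_9 × ℤ_5 ≅ ℤ_45 (CRT)

Yes, ℤ_9 × ℤ_5 ≅ ℤ_45


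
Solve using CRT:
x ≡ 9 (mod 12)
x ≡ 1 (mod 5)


m₁ = 12, m₂ = 5, gcd = 1, so CRT applies. M = m₁·m₂ = 60
Let M₁ = M/m₁ = 5, M₂ = M/m₂ = 12
Find y₁ ≡ M₁⁻¹ (mod m₁): 5⁻¹ ≡ 5 (mod 12)
Find y₂ ≡ M₂⁻¹ (mod m₂): 12⁻¹ ≡ 3 (mod 5)
x = a₁·M₁·y₁ + a₂·M₂·y₂ = 9·5·5 + 1·12·3 = 261
Reduce mod 60: x ≡ 21
Check: 21 mod 12 = 9 ✓, 21 mod 5 = 1 ✓

x ≡ 21 (mod 60)


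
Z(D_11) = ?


Z(G) = {g ∈ G | gx = xg for all x ∈ G}
For odd n, Z(D_n) = {e}: no nontrivial rotation commutes with all reflections

Z(D_11) = {e}


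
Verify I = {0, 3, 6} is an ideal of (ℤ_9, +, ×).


Check ideal conditions for I = {0, 3, 6} in ℤ_9:
(1) I is an additive subgroup? Yes
(2) For r ∈ ℤ_9 and a ∈ I: r·a ∈ I? Yes

Yes, I is an ideal of ℤ_9


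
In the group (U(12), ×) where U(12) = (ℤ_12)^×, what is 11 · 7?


Operation: multiplication mod 12
11 · 7 = (a × b) mod 12 with a = 11, b = 7

11 · 7 = 5


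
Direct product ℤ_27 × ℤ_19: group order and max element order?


|ℤ_27 × ℤ_19| = 27 × 19 = 513
Max element order = lcm(27,19) = 513
Cyclic? Yes (gcd=1)

|ℤ_27×ℤ_19| = 513, max element order = 513


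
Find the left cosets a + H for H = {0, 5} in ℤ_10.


H = {0, 5}, |H| = 2
Number of cosets = |G|/|H| = 10/2 = 5
0 + H = {0, 5}
1 + H = {1, 6}
2 + H = {2, 7}
3 + H = {3, 8}
4 + H = {4, 9}

Cosets: 0+H={0,5}; 1+H={1,6}; 2+H={2,7}; 3+H={3,8}; 4+H={4,9}


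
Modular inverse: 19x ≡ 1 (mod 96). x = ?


Use the extended Euclidean algorithm to write 1 = 19·s + 96·t; then s mod 96 is the inverse.
Euclidean algorithm:
  19 = 0·96 + 19
  96 = 5·19 + 1
  19 = 19·1 + 0
gcd(19,96) = 1
Back-substitution gives: 19·(-5) + 96·(1) = 1
So 19⁻¹ ≡ -5 ≡ 91 (mod 96)
Check: 19 × 91 = 1729 ≡ 1 (mod 96) ✓

19⁻¹ ≡ 91 (mod 96)


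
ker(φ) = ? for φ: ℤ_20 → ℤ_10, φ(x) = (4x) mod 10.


Kernel = preimage of identity
ker(φ) = {x ∈ ℤ_20 : 4x ≡ 0 (mod 10)}. Since 10 | 20, φ is well-defined. The kernel is the cyclic subgroup ⟨5⟩ of ℤ_20 (order 4), i.e. {0, 5, 10, 15}

ker(φ) = {0, 5, 10, 15}


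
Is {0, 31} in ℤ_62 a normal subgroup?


H = {0, 31} in ℤ_62
ℤ_62 is abelian; every subgroup of an abelian group is normal

Yes, normal subgroup


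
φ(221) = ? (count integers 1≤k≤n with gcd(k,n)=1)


Factor n: 221 = 13 × 17
φ(n) = n · ∏(1 - 1/p) over distinct primes p | n
φ(221) = 221 · (1 - 1/13) · (1 - 1/17) = 192

φ(221) = 192


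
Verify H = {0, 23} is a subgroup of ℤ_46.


Subgroup test for H = {0, 23} in (ℤ_46, +):
(1) 0 ∈ H? Yes
(2) Closure: for all a,b ∈ H, (a+b) mod 46 ∈ H? Yes
(3) Inverses: for all a ∈ H, -a mod 46 ∈ H? Yes

Yes, H is a subgroup of ℤ_46


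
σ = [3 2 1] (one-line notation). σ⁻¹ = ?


To find σ⁻¹, swap domain and range:
σ(1) = 3 → σ⁻¹(3) = 1
σ(2) = 2 → σ⁻¹(2) = 2
σ(3) = 1 → σ⁻¹(1) = 3

σ⁻¹ = [3 2 1]


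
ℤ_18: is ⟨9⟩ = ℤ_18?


g generates ℤ_n iff gcd(g, n) = 1
gcd(9, 18) = 9
Since gcd = 9 ≠ 1, ⟨9⟩ has order 2 < 18, so 9 is not a generator.

No, 9 does not generate ℤ_18


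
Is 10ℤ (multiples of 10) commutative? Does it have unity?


10ℤ is a commutative ring under +,× but has no multiplicative identity (1 ∉ 10ℤ); it has no zero divisors, but without unity it is not an integral domain
Commutative: Yes
Integral domain: No
Has unity: No

10ℤ (multiples of 10): Commutative=Yes, Unity=No


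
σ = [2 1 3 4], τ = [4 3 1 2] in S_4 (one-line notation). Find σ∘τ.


σ∘τ: apply τ first, then σ
1 →τ 4 →σ 4
2 →τ 3 →σ 3
3 →τ 1 →σ 2
4 →τ 2 →σ 1

σ∘τ = [4 3 2 1]


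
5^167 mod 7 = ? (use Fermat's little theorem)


Fermat's little theorem: if p is prime and gcd(a,p)=1, then a^(p-1) ≡ 1 (mod p)
p = 7 is prime, gcd(5,7) = 1
Reduce exponent: 167 mod 6 = 5
So 5^167 ≡ 5^5 (mod 7)
5^5 mod 7 = 3

5^167 ≡ 3 (mod 7)


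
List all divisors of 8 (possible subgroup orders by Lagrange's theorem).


Lagrange's theorem: |H| divides |G|
|G| = 8
Divisors of 8: 1, 2, 4, 8

Possible subgroup orders: {1, 2, 4, 8}


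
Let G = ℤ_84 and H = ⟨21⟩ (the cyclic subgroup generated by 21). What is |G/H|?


|⟨21⟩| = n / gcd(21, 84) = 84 / 21 = 4
H is normal (ℤ_84 is abelian).
|G/H| = |G| / |H| = 84 / 4 = 21

|G/H| = 21


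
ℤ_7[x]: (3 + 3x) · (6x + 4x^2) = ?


Expand and collect like terms; reduce coefficients mod 7:
x^0: 3·0 = 0 ≡ 0 (mod 7)
x^1: 3·6 + 3·0 = 18 ≡ 4 (mod 7)
x^2: 3·4 + 3·6 = 30 ≡ 2 (mod 7)
x^3: 3·4 = 12 ≡ 5 (mod 7)
Result: 4x + 2x^2 + 5x^3

f · g = 4x + 2x^2 + 5x^3


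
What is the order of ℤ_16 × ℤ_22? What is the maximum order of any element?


|ℤ_16 × ℤ_22| = 16 × 22 = 352
Max element order = lcm(16,22) = 176
Cyclic? No (gcd=2)

|ℤ_16×ℤ_22| = 352, max element order = 176


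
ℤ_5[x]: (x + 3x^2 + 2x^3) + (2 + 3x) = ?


Add coefficients mod 5:
x^0: 0 + 2 = 2 (mod 5)
x^1: 1 + 3 = 4 (mod 5)
x^2: 3 + 0 = 3 (mod 5)
x^3: 2 + 0 = 2 (mod 5)
Result: 2 + 4x + 3x^2 + 2x^3

f + g = 2 + 4x + 3x^2 + 2x^3


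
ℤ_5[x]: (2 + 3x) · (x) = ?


Expand and collect like terms; reduce coefficients mod 5:
x^0: 2·0 = 0 ≡ 0 (mod 5)
x^1: 2·1 + 3·0 = 2 ≡ 2 (mod 5)
x^2: 3·1 = 3 ≡ 3 (mod 5)
Result: 2x + 3x^2

f · g = 2x + 3x^2


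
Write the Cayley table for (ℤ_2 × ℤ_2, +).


Elements: {(0,0), (0,1), (1,0), (1,1)}
Operation: componentwise addition mod (2, 2)
Entry (a, b) = ((a₁+b₁) mod 2, (a₂+b₂) mod 2)

Cayley table:
      | (0,0) | (0,1) | (1,0) | (1,1)
(0,0) | (0,0) | (0,1) | (1,0) | (1,1)
(0,1) | (0,1) | (0,0) | (1,1) | (1,0)
(1,0) | (1,0) | (1,1) | (0,0) | (0,1)
(1,1) | (1,1) | (1,0) | (0,1) | (0,0)


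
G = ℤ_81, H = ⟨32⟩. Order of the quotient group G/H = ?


|⟨32⟩| = n / gcd(32, 81) = 81 / 1 = 81
H is normal (ℤ_81 is abelian).
|G/H| = |G| / |H| = 81 / 81 = 1

|G/H| = 1


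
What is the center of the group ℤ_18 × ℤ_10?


Z(G) = {g ∈ G | gx = xg for all x ∈ G}
Direct product of abelian groups is abelian, so Z(G) = G

Z(ℤ_18 × ℤ_10) = ℤ_18 × ℤ_10


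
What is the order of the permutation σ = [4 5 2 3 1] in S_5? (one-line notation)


Cycle decomposition: (1 4 3 2 5)
Cycle lengths: 5
Order = lcm(5) = 5

ord(σ) = 5


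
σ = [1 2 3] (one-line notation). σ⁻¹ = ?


To find σ⁻¹, swap domain and range:
σ(1) = 1 → σ⁻¹(1) = 1
σ(2) = 2 → σ⁻¹(2) = 2
σ(3) = 3 → σ⁻¹(3) = 3

σ⁻¹ = [1 2 3]


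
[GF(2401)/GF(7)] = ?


GF(2401) = GF(7^4), so the extension degree is 4

[GF(2401)/GF(7)] = 4


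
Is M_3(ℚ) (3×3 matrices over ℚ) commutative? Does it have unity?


Matrix multiplication is non-commutative for n ≥ 2; the identity matrix I is the unity; singular matrices give zero divisors, so not an integral domain
Commutative: No
Integral domain: No
Has unity: Yes

M_3(ℚ) (3×3 matrices over ℚ): Commutative=No, Unity=Yes


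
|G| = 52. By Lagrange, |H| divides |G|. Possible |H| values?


Lagrange's theorem: |H| divides |G|
|G| = 52
Divisors of 52: 1, 2, 4, 13, 26, 52

Possible subgroup orders: {1, 2, 4, 13, 26, 52}


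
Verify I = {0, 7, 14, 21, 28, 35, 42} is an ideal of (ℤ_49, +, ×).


Check ideal conditions for I = {0, 7, 14, 21, 28, 35, 42} in ℤ_49:
(1) I is an additive subgroup? Yes
(2) For r ∈ ℤ_49 and a ∈ I: r·a ∈ I? Yes

Yes, I is an ideal of ℤ_49


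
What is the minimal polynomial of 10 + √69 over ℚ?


Let α = 10 + √69. Then α - 10 = √69, so (α - 10)² = 69, giving α² - 20α + 31 = 0. Degree 2 and α ∉ ℚ, so this is the minimal polynomial.

Minimal polynomial: x² - 20x + 31


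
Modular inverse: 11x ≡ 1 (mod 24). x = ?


Use the extended Euclidean algorithm to write 1 = 11·s + 24·t; then s mod 24 is the inverse.
Euclidean algorithm:
  11 = 0·24 + 11
  24 = 2·11 + 2
  11 = 5·2 + 1
  2 = 2·1 + 0
gcd(11,24) = 1
Back-substitution gives: 11·(11) + 24·(-5) = 1
So 11⁻¹ ≡ 11 ≡ 11 (mod 24)
Check: 11 × 11 = 121 ≡ 1 (mod 24) ✓

11⁻¹ ≡ 11 (mod 24)


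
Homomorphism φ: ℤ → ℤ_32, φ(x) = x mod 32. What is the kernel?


Kernel = preimage of identity
ker(φ) = {x ∈ ℤ : x ≡ 0 (mod 32)} = 32ℤ = {0, ±32, ±64, ...}

ker(φ) = 32ℤ


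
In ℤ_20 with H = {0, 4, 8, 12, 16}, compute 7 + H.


7 + H = {7 + h (mod 20) : h ∈ H}
7+0=7, 7+4=11, 7+8=15, 7+12=19, 7+16=3
7 + H = {3, 7, 11, 15, 19} = 3 + H

7 + H = {3, 7, 11, 15, 19}


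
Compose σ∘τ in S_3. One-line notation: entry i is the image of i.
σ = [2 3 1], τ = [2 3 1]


σ∘τ: apply τ first, then σ
1 →τ 2 →σ 3
2 →τ 3 →σ 1
3 →τ 1 →σ 2

σ∘τ = [3 1 2]


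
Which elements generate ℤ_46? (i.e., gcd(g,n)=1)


g generates ℤ_n iff gcd(g,n) = 1
Prime factors of 46: 2, 23
Generators are g ∈ {1,...,45} not divisible by any of these primes.
Generators: {1, 3, 5, 7, 9, 11, 13, 15, 17, 19, 21, 25, 27, 29, 31, 33, 35, 37, 39, 41, 43, 45}
Number of generators = φ(46) = 22

Generators of ℤ_46 = {1, 3, 5, 7, 9, 11, 13, 15, 17, 19, 21, 25, 27, 29, 31, 33, 35, 37, 39, 41, 43, 45}


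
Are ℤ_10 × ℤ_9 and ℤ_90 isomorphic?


Comparing ℤ_10 × ℤ_9 and ℤ_90:
gcd(10,9) = 1, so ℤ_10 × ℤ_9 ≅ ℤ_90 (CRT)

Yes, ℤ_10 × ℤ_9 ≅ ℤ_90


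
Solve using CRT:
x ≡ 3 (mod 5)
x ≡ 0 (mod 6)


m₁ = 5, m₂ = 6, gcd = 1, so CRT applies. M = m₁·m₂ = 30
Let M₁ = M/m₁ = 6, M₂ = M/m₂ = 5
Find y₁ ≡ M₁⁻¹ (mod m₁): 6⁻¹ ≡ 1 (mod 5)
Find y₂ ≡ M₂⁻¹ (mod m₂): 5⁻¹ ≡ 5 (mod 6)
x = a₁·M₁·y₁ + a₂·M₂·y₂ = 3·6·1 + 0·5·5 = 18
Reduce mod 30: x ≡ 18
Check: 18 mod 5 = 3 ✓, 18 mod 6 = 0 ✓

x ≡ 18 (mod 30)


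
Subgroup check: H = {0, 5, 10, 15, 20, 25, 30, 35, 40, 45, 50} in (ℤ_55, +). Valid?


Subgroup test for H = {0, 5, 10, 15, 20, 25, 30, 35, 40, 45, 50} in (ℤ_55, +):
(1) 0 ∈ H? Yes
(2) Closure: for all a,b ∈ H, (a+b) mod 55 ∈ H? Yes
(3) Inverses: for all a ∈ H, -a mod 55 ∈ H? Yes

Yes, H is a subgroup of ℤ_55


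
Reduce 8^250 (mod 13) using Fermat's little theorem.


Fermat's little theorem: if p is prime and gcd(a,p)=1, then a^(p-1) ≡ 1 (mod p)
p = 13 is prime, gcd(8,13) = 1
Reduce exponent: 250 mod 12 = 10
So 8^250 ≡ 8^10 (mod 13)
8^10 mod 13 = 12

8^250 ≡ 12 (mod 13)


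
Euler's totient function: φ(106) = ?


Factor n: 106 = 2 × 53
φ(n) = n · ∏(1 - 1/p) over distinct primes p | n
φ(106) = 106 · (1 - 1/2) · (1 - 1/53) = 52

φ(106) = 52


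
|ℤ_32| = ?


ℤ_n has n elements.

|ℤ_32| = 32


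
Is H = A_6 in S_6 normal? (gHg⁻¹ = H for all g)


H = A_6 in S_6
A_6 has index 2 in S_6, and every subgroup of index 2 is normal

Yes, normal subgroup


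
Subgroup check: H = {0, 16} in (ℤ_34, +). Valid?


Subgroup test for H = {0, 16} in (ℤ_34, +):
(1) 0 ∈ H? Yes
(2) Closure: for all a,b ∈ H, (a+b) mod 34 ∈ H? No  [counterexample: 16 + 16 = 32 ∉ H]
(3) Inverses: for all a ∈ H, -a mod 34 ∈ H? No

No, H is not a subgroup of ℤ_34


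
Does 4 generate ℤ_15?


g generates ℤ_n iff gcd(g, n) = 1
gcd(4, 15) = 1
Since gcd = 1, 4 is a generator.

Yes, 4 generates ℤ_15


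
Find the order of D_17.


|D_n| = 2n (n rotations and n reflections)
|D_17| = 2×17 = 34

|D_17| = 34


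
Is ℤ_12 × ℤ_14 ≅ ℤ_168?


Comparing ℤ_12 × ℤ_14 and ℤ_168:
gcd(12,14) = 2 ≠ 1. Max element order in ℤ_12×ℤ_14 is lcm(12,14) = 84 < 168, so it has no element of order 168

No, ℤ_12 × ℤ_14 ≇ ℤ_168


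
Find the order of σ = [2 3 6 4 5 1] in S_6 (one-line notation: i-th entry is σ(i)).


Cycle decomposition: (1 2 3 6)
Cycle lengths: 4
Order = lcm(4) = 4

ord(σ) = 4


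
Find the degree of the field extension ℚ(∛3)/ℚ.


∛3 has minimal polynomial x³ - 3 (irreducible over ℚ since 3 is not a perfect cube)

[ℚ(∛3)/ℚ] = 3


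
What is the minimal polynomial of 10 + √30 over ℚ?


Let α = 10 + √30. Then α - 10 = √30, so (α - 10)² = 30, giving α² - 20α + 70 = 0. Degree 2 and α ∉ ℚ, so this is the minimal polynomial.

Minimal polynomial: x² - 20x + 70


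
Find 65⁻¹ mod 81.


Use the extended Euclidean algorithm to write 1 = 65·s + 81·t; then s mod 81 is the inverse.
Euclidean algorithm:
  65 = 0·81 + 65
  81 = 1·65 + 16
  65 = 4·16 + 1
  16 = 16·1 + 0
gcd(65,81) = 1
Back-substitution gives: 65·(5) + 81·(-4) = 1
So 65⁻¹ ≡ 5 ≡ 5 (mod 81)
Check: 65 × 5 = 325 ≡ 1 (mod 81) ✓

65⁻¹ ≡ 5 (mod 81)


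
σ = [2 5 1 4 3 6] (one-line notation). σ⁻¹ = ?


To find σ⁻¹, swap domain and range:
σ(1) = 2 → σ⁻¹(2) = 1
σ(2) = 5 → σ⁻¹(5) = 2
σ(3) = 1 → σ⁻¹(1) = 3
σ(4) = 4 → σ⁻¹(4) = 4
σ(5) = 3 → σ⁻¹(3) = 5
σ(6) = 6 → σ⁻¹(6) = 6

σ⁻¹ = [3 1 5 4 2 6]


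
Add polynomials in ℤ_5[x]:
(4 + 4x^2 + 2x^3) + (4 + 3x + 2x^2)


Add coefficients mod 5:
x^0: 4 + 4 = 3 (mod 5)
x^1: 0 + 3 = 3 (mod 5)
x^2: 4 + 2 = 1 (mod 5)
x^3: 2 + 0 = 2 (mod 5)
Result: 3 + 3x + x^2 + 2x^3

f + g = 3 + 3x + x^2 + 2x^3


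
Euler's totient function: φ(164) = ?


Factor n: 164 = 2^2 × 41
φ(n) = n · ∏(1 - 1/p) over distinct primes p | n
φ(164) = 164 · (1 - 1/2) · (1 - 1/41) = 80

φ(164) = 80


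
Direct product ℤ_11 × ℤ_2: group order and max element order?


|ℤ_11 × ℤ_2| = 11 × 2 = 22
Max element order = lcm(11,2) = 22
Cyclic? Yes (gcd=1)

|ℤ_11×ℤ_2| = 22, max element order = 22


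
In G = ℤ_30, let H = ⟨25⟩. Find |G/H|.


|⟨25⟩| = n / gcd(25, 30) = 30 / 5 = 6
H is normal (ℤ_30 is abelian).
|G/H| = |G| / |H| = 30 / 6 = 5

|G/H| = 5


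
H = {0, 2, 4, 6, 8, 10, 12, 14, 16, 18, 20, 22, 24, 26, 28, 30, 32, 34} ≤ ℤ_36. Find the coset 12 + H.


12 + H = {12 + h (mod 36) : h ∈ H}
12+0=12, 12+2=14, 12+4=16, 12+6=18, 12+8=20, 12+10=22, 12+12=24, 12+14=26, 12+16=28, 12+18=30, 12+20=32, 12+22=34, 12+24=0, 12+26=2, 12+28=4, 12+30=6, 12+32=8, 12+34=10
12 + H = {0, 2, 4, 6, 8, 10, 12, 14, 16, 18, 20, 22, 24, 26, 28, 30, 32, 34} = 0 + H

12 + H = {0, 2, 4, 6, 8, 10, 12, 14, 16, 18, 20, 22, 24, 26, 28, 30, 32, 34}


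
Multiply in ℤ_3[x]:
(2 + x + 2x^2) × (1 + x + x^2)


Expand and collect like terms; reduce coefficients mod 3:
x^0: 2·1 = 2 ≡ 2 (mod 3)
x^1: 2·1 + 1·1 = 3 ≡ 0 (mod 3)
x^2: 2·1 + 1·1 + 2·1 = 5 ≡ 2 (mod 3)
x^3: 1·1 + 2·1 = 3 ≡ 0 (mod 3)
x^4: 2·1 = 2 ≡ 2 (mod 3)
Result: 2 + 2x^2 + 2x^4

f · g = 2 + 2x^2 + 2x^4


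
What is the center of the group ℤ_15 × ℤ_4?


Z(G) = {g ∈ G | gx = xg for all x ∈ G}
Direct product of abelian groups is abelian, so Z(G) = G

Z(ℤ_15 × ℤ_4) = ℤ_15 × ℤ_4


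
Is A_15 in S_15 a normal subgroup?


H = A_15 in S_15
A_15 has index 2 in S_15, and every subgroup of index 2 is normal

Yes, normal subgroup


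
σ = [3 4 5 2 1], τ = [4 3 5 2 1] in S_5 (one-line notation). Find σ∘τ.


σ∘τ: apply τ first, then σ
1 →τ 4 →σ 2
2 →τ 3 →σ 5
3 →τ 5 →σ 1
4 →τ 2 →σ 4
5 →τ 1 →σ 3

σ∘τ = [2 5 1 4 3]


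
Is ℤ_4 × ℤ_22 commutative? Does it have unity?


Direct product ring; commutative with unity (1,1); but (1,0)·(0,1) = (0,0) gives zero divisors, so not an integral domain
Commutative: Yes
Integral domain: No
Has unity: Yes

ℤ_4 × ℤ_22: Commutative=Yes, Unity=Yes


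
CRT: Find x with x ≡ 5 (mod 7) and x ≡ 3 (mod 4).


m₁ = 7, m₂ = 4, gcd = 1, so CRT applies. M = m₁·m₂ = 28
Let M₁ = M/m₁ = 4, M₂ = M/m₂ = 7
Find y₁ ≡ M₁⁻¹ (mod m₁): 4⁻¹ ≡ 2 (mod 7)
Find y₂ ≡ M₂⁻¹ (mod m₂): 7⁻¹ ≡ 3 (mod 4)
x = a₁·M₁·y₁ + a₂·M₂·y₂ = 5·4·2 + 3·7·3 = 103
Reduce mod 28: x ≡ 19
Check: 19 mod 7 = 5 ✓, 19 mod 4 = 3 ✓

x ≡ 19 (mod 28)


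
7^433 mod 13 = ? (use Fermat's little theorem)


Fermat's little theorem: if p is prime and gcd(a,p)=1, then a^(p-1) ≡ 1 (mod p)
p = 13 is prime, gcd(7,13) = 1
Reduce exponent: 433 mod 12 = 1
So 7^433 ≡ 7^1 (mod 13)
7^1 mod 13 = 7

7^433 ≡ 7 (mod 13)


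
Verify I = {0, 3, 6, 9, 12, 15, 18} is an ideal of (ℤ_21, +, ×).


Check ideal conditions for I = {0, 3, 6, 9, 12, 15, 18} in ℤ_21:
(1) I is an additive subgroup? Yes
(2) For r ∈ ℤ_21 and a ∈ I: r·a ∈ I? Yes

Yes, I is an ideal of ℤ_21


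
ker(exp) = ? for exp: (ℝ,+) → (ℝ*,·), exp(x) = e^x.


Kernel = preimage of identity
ker(exp) = {x ∈ ℝ | e^x = 1} = {0}

ker(exp) = {0}


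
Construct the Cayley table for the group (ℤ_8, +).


Elements: {0, 1, 2, 3, 4, 5, 6, 7}
Operation: addition mod 8
Entry (a, b) = (a + b) mod 8

Cayley table:
  | 0 | 1 | 2 | 3 | 4 | 5 | 6 | 7
0 | 0 | 1 | 2 | 3 | 4 | 5 | 6 | 7
1 | 1 | 2 | 3 | 4 | 5 | 6 | 7 | 0
2 | 2 | 3 | 4 | 5 | 6 | 7 | 0 | 1
3 | 3 | 4 | 5 | 6 | 7 | 0 | 1 | 2
4 | 4 | 5 | 6 | 7 | 0 | 1 | 2 | 3
5 | 5 | 6 | 7 | 0 | 1 | 2 | 3 | 4
6 | 6 | 7 | 0 | 1 | 2 | 3 | 4 | 5
7 | 7 | 0 | 1 | 2 | 3 | 4 | 5 | 6


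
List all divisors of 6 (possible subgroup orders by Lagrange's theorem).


Lagrange's theorem: |H| divides |G|
|G| = 6
Divisors of 6: 1, 2, 3, 6

Possible subgroup orders: {1, 2, 3, 6}


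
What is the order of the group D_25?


|D_n| = 2n (n rotations and n reflections)
|D_25| = 2×25 = 50

|D_25| = 50


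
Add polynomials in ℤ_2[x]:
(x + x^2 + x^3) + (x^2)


Add coefficients mod 2:
x^0: 0 + 0 = 0 (mod 2)
x^1: 1 + 0 = 1 (mod 2)
x^2: 1 + 1 = 0 (mod 2)
x^3: 1 + 0 = 1 (mod 2)
Result: x + x^3

f + g = x + x^3


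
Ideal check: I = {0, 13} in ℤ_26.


Check ideal conditions for I = {0, 13} in ℤ_26:
(1) I is an additive subgroup? Yes
(2) For r ∈ ℤ_26 and a ∈ I: r·a ∈ I? Yes

Yes, I is an ideal of ℤ_26


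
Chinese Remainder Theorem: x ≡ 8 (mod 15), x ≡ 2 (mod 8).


m₁ = 15, m₂ = 8, gcd = 1, so CRT applies. M = m₁·m₂ = 120
Let M₁ = M/m₁ = 8, M₂ = M/m₂ = 15
Find y₁ ≡ M₁⁻¹ (mod m₁): 8⁻¹ ≡ 2 (mod 15)
Find y₂ ≡ M₂⁻¹ (mod m₂): 15⁻¹ ≡ 7 (mod 8)
x = a₁·M₁·y₁ + a₂·M₂·y₂ = 8·8·2 + 2·15·7 = 338
Reduce mod 120: x ≡ 98
Check: 98 mod 15 = 8 ✓, 98 mod 8 = 2 ✓

x ≡ 98 (mod 120)


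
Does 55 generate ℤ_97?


g generates ℤ_n iff gcd(g, n) = 1
gcd(55, 97) = 1
Since gcd = 1, 55 is a generator.

Yes, 55 generates ℤ_97


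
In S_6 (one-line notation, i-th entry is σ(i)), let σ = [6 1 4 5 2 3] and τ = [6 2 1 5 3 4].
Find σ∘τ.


σ∘τ: apply τ first, then σ
1 →τ 6 →σ 3
2 →τ 2 →σ 1
3 →τ 1 →σ 6
4 →τ 5 →σ 2
5 →τ 3 →σ 4
6 →τ 4 →σ 5

σ∘τ = [3 1 6 2 4 5]


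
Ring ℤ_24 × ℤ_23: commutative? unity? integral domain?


Direct product ring; commutative with unity (1,1); but (1,0)·(0,1) = (0,0) gives zero divisors, so not an integral domain
Commutative: Yes
Integral domain: No
Has unity: Yes

ℤ_24 × ℤ_23: Commutative=Yes, Unity=Yes


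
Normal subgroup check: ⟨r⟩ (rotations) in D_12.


H = ⟨r⟩ (rotations) in D_12
The rotation subgroup ⟨r⟩ has index 2 in D_12, so it is normal

Yes, normal subgroup


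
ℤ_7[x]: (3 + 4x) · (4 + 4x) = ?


Expand and collect like terms; reduce coefficients mod 7:
x^0: 3·4 = 12 ≡ 5 (mod 7)
x^1: 3·4 + 4·4 = 28 ≡ 0 (mod 7)
x^2: 4·4 = 16 ≡ 2 (mod 7)
Result: 5 + 2x^2

f · g = 5 + 2x^2


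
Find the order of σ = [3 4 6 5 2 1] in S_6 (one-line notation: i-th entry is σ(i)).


Cycle decomposition: (1 3 6) (2 4 5)
Cycle lengths: 3, 3
Order = lcm(3, 3) = 3

ord(σ) = 3


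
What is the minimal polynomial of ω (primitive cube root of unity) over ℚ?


ω satisfies x² + x + 1 = 0 (the cyclotomic polynomial Φ₃)

Minimal polynomial: x² + x + 1


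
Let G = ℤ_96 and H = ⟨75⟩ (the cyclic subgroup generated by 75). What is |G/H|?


|⟨75⟩| = n / gcd(75, 96) = 96 / 3 = 32
H is normal (ℤ_96 is abelian).
|G/H| = |G| / |H| = 96 / 32 = 3

|G/H| = 3


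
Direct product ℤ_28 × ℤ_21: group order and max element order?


|ℤ_28 × ℤ_21| = 28 × 21 = 588
Max element order = lcm(28,21) = 84
Cyclic? No (gcd=7)

|ℤ_28×ℤ_21| = 588, max element order = 84


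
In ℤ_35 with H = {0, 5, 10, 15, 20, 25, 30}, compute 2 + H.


2 + H = {2 + h (mod 35) : h ∈ H}
2+0=2, 2+5=7, 2+10=12, 2+15=17, 2+20=22, 2+25=27, 2+30=32

2 + H = {2, 7, 12, 17, 22, 27, 32}


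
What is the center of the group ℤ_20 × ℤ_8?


Z(G) = {g ∈ G | gx = xg for all x ∈ G}
Direct product of abelian groups is abelian, so Z(G) = G

Z(ℤ_20 × ℤ_8) = ℤ_20 × ℤ_8


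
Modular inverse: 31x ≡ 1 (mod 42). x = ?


Use the extended Euclidean algorithm to write 1 = 31·s + 42·t; then s mod 42 is the inverse.
Euclidean algorithm:
  31 = 0·42 + 31
  42 = 1·31 + 11
  31 = 2·11 + 9
  11 = 1·9 + 2
  9 = 4·2 + 1
  2 = 2·1 + 0
gcd(31,42) = 1
Back-substitution gives: 31·(19) + 42·(-14) = 1
So 31⁻¹ ≡ 19 ≡ 19 (mod 42)
Check: 31 × 19 = 589 ≡ 1 (mod 42) ✓

31⁻¹ ≡ 19 (mod 42)


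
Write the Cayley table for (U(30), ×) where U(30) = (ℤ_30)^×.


Elements: {1, 7, 11, 13, 17, 19, 23, 29}
Operation: multiplication mod 30
Entry (a, b) = (a × b) mod 30

Cayley table:
   |  1 |  7 | 11 | 13 | 17 | 19 | 23 | 29
 1 |  1 |  7 | 11 | 13 | 17 | 19 | 23 | 29
 7 |  7 | 19 | 17 |  1 | 29 | 13 | 11 | 23
11 | 11 | 17 |  1 | 23 |  7 | 29 | 13 | 19
13 | 13 |  1 | 23 | 19 | 11 |  7 | 29 | 17
17 | 17 | 29 |  7 | 11 | 19 | 23 |  1 | 13
19 | 19 | 13 | 29 |  7 | 23 |  1 | 17 | 11
23 | 23 | 11 | 13 | 29 |  1 | 17 | 19 |  7
29 | 29 | 23 | 19 | 17 | 13 | 11 |  7 |  1


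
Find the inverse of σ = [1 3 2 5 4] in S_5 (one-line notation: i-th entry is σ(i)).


To find σ⁻¹, swap domain and range:
σ(1) = 1 → σ⁻¹(1) = 1
σ(2) = 3 → σ⁻¹(3) = 2
σ(3) = 2 → σ⁻¹(2) = 3
σ(4) = 5 → σ⁻¹(5) = 4
σ(5) = 4 → σ⁻¹(4) = 5

σ⁻¹ = [1 3 2 5 4]


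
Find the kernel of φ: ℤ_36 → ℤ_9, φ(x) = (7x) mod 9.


Kernel = preimage of identity
ker(φ) = {x ∈ ℤ_36 : 7x ≡ 0 (mod 9)}. Since 9 | 36, φ is well-defined. The kernel is the cyclic subgroup ⟨9⟩ of ℤ_36 (order 4), i.e. {0, 9, 18, 27}

ker(φ) = {0, 9, 18, 27}


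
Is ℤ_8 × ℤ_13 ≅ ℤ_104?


Comparing ℤ_8 × ℤ_13 and ℤ_104:
gcd(8,13) = 1, so ℤ_8 × ℤ_13 ≅ ℤ_104 (CRT)

Yes, ℤ_8 × ℤ_13 ≅ ℤ_104


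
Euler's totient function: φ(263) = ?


Factor n: 263 = 263
φ(n) = n · ∏(1 - 1/p) over distinct primes p | n
φ(263) = 263 · (1 - 1/263) = 262

φ(263) = 262


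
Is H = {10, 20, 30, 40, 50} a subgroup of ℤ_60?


Subgroup test for H = {10, 20, 30, 40, 50} in (ℤ_60, +):
(1) 0 ∈ H? No
(2) Closure: for all a,b ∈ H, (a+b) mod 60 ∈ H? No  [counterexample: 10 + 50 = 0 ∉ H]
(3) Inverses: for all a ∈ H, -a mod 60 ∈ H? Yes

No, H is not a subgroup of ℤ_60


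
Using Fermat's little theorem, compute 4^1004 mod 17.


Fermat's little theorem: if p is prime and gcd(a,p)=1, then a^(p-1) ≡ 1 (mod p)
p = 17 is prime, gcd(4,17) = 1
Reduce exponent: 1004 mod 16 = 12
So 4^1004 ≡ 4^12 (mod 17)
4^12 mod 17 = 1

4^1004 ≡ 1 (mod 17)


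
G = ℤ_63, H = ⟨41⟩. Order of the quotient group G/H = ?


|⟨41⟩| = n / gcd(41, 63) = 63 / 1 = 63
H is normal (ℤ_63 is abelian).
|G/H| = |G| / |H| = 63 / 63 = 1

|G/H| = 1


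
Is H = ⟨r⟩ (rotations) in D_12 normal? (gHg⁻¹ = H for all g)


H = ⟨r⟩ (rotations) in D_12
The rotation subgroup ⟨r⟩ has index 2 in D_12, so it is normal

Yes, normal subgroup


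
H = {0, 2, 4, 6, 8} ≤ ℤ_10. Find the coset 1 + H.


1 + H = {1 + h (mod 10) : h ∈ H}
1+0=1, 1+2=3, 1+4=5, 1+6=7, 1+8=9

1 + H = {1, 3, 5, 7, 9}


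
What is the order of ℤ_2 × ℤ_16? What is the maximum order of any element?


|ℤ_2 × ℤ_16| = 2 × 16 = 32
Max element order = lcm(2,16) = 16
Cyclic? No (gcd=2)

|ℤ_2×ℤ_16| = 32, max element order = 16


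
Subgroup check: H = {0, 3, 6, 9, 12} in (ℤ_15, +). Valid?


Subgroup test for H = {0, 3, 6, 9, 12} in (ℤ_15, +):
(1) 0 ∈ H? Yes
(2) Closure: for all a,b ∈ H, (a+b) mod 15 ∈ H? Yes
(3) Inverses: for all a ∈ H, -a mod 15 ∈ H? Yes

Yes, H is a subgroup of ℤ_15


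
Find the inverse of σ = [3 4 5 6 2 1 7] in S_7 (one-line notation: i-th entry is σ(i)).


To find σ⁻¹, swap domain and range:
σ(1) = 3 → σ⁻¹(3) = 1
σ(2) = 4 → σ⁻¹(4) = 2
σ(3) = 5 → σ⁻¹(5) = 3
σ(4) = 6 → σ⁻¹(6) = 4
σ(5) = 2 → σ⁻¹(2) = 5
σ(6) = 1 → σ⁻¹(1) = 6
σ(7) = 7 → σ⁻¹(7) = 7

σ⁻¹ = [6 5 1 2 3 4 7]


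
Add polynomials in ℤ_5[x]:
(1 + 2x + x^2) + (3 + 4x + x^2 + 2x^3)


Add coefficients mod 5:
x^0: 1 + 3 = 4 (mod 5)
x^1: 2 + 4 = 1 (mod 5)
x^2: 1 + 1 = 2 (mod 5)
x^3: 0 + 2 = 2 (mod 5)
Result: 4 + x + 2x^2 + 2x^3

f + g = 4 + x + 2x^2 + 2x^3


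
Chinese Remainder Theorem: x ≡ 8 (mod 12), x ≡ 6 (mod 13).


m₁ = 12, m₂ = 13, gcd = 1, so CRT applies. M = m₁·m₂ = 156
Let M₁ = M/m₁ = 13, M₂ = M/m₂ = 12
Find y₁ ≡ M₁⁻¹ (mod m₁): 13⁻¹ ≡ 1 (mod 12)
Find y₂ ≡ M₂⁻¹ (mod m₂): 12⁻¹ ≡ 12 (mod 13)
x = a₁·M₁·y₁ + a₂·M₂·y₂ = 8·13·1 + 6·12·12 = 968
Reduce mod 156: x ≡ 32
Check: 32 mod 12 = 8 ✓, 32 mod 13 = 6 ✓

x ≡ 32 (mod 156)


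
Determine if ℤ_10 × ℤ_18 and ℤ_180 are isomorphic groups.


Comparing ℤ_10 × ℤ_18 and ℤ_180:
gcd(10,18) = 2 ≠ 1. Max element order in ℤ_10×ℤ_18 is lcm(10,18) = 90 < 180, so it has no element of order 180

No, ℤ_10 × ℤ_18 ≇ ℤ_180


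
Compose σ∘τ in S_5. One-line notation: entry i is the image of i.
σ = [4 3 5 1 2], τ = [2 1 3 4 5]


σ∘τ: apply τ first, then σ
1 →τ 2 →σ 3
2 →τ 1 →σ 4
3 →τ 3 →σ 5
4 →τ 4 →σ 1
5 →τ 5 →σ 2

σ∘τ = [3 4 5 1 2]


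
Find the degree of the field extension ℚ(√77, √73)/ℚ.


[ℚ(√77,√73):ℚ] = [ℚ(√77,√73):ℚ(√77)]·[ℚ(√77):ℚ] = 2·2 = 4

[ℚ(√77, √73)/ℚ] = 4


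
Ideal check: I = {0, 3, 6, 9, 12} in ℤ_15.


Check ideal conditions for I = {0, 3, 6, 9, 12} in ℤ_15:
(1) I is an additive subgroup? Yes
(2) For r ∈ ℤ_15 and a ∈ I: r·a ∈ I? Yes

Yes, I is an ideal of ℤ_15


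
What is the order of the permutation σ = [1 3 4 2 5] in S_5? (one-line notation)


Cycle decomposition: (2 3 4)
Cycle lengths: 3
Order = lcm(3) = 3

ord(σ) = 3


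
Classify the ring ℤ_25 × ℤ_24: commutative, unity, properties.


Direct product ring; commutative with unity (1,1); but (1,0)·(0,1) = (0,0) gives zero divisors, so not an integral domain
Commutative: Yes
Integral domain: No
Has unity: Yes

ℤ_25 × ℤ_24: Commutative=Yes, Unity=Yes


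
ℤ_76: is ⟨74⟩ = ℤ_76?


g generates ℤ_n iff gcd(g, n) = 1
gcd(74, 76) = 2
Since gcd = 2 ≠ 1, ⟨74⟩ has order 38 < 76, so 74 is not a generator.

No, 74 does not generate ℤ_76


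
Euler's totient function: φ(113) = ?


Factor n: 113 = 113
φ(n) = n · ∏(1 - 1/p) over distinct primes p | n
φ(113) = 113 · (1 - 1/113) = 112

φ(113) = 112


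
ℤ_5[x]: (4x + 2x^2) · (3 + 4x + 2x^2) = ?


Expand and collect like terms; reduce coefficients mod 5:
x^0: 0·3 = 0 ≡ 0 (mod 5)
x^1: 0·4 + 4·3 = 12 ≡ 2 (mod 5)
x^2: 0·2 + 4·4 + 2·3 = 22 ≡ 2 (mod 5)
x^3: 4·2 + 2·4 = 16 ≡ 1 (mod 5)
x^4: 2·2 = 4 ≡ 4 (mod 5)
Result: 2x + 2x^2 + x^3 + 4x^4

f · g = 2x + 2x^2 + x^3 + 4x^4


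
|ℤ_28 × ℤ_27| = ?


|A × B| = |A| · |B|
|ℤ_28 × ℤ_27| = 28 × 27 = 756

|ℤ_28 × ℤ_27| = 756


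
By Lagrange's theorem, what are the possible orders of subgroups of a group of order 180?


Lagrange's theorem: |H| divides |G|
|G| = 180
Divisors of 180: 1, 2, 3, 4, 5, 6, 9, 10, 12, 15, 18, 20, 30, 36, 45, 60, 90, 180

Possible subgroup orders: {1, 2, 3, 4, 5, 6, 9, 10, 12, 15, 18, 20, 30, 36, 45, 60, 90, 180}


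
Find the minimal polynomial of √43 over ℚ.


√43 satisfies x² - 43 = 0, irreducible over ℚ since 43 is squarefree

Minimal polynomial: x² - 43


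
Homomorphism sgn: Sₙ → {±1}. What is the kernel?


Kernel = preimage of identity
ker(sgn) = even permutations = Aₙ

ker(sgn) = Aₙ


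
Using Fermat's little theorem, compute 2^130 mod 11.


Fermat's little theorem: if p is prime and gcd(a,p)=1, then a^(p-1) ≡ 1 (mod p)
p = 11 is prime, gcd(2,11) = 1
Reduce exponent: 130 mod 10 = 0
So 2^130 ≡ 2^0 (mod 11)
2^0 = 1

2^130 ≡ 1 (mod 11)


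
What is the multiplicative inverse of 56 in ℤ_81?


Use the extended Euclidean algorithm to write 1 = 56·s + 81·t; then s mod 81 is the inverse.
Euclidean algorithm:
  56 = 0·81 + 56
  81 = 1·56 + 25
  56 = 2·25 + 6
  25 = 4·6 + 1
  6 = 6·1 + 0
gcd(56,81) = 1
Back-substitution gives: 56·(-13) + 81·(9) = 1
So 56⁻¹ ≡ -13 ≡ 68 (mod 81)
Check: 56 × 68 = 3808 ≡ 1 (mod 81) ✓

56⁻¹ ≡ 68 (mod 81)


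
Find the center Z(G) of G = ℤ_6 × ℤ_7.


Z(G) = {g ∈ G | gx = xg for all x ∈ G}
Direct product of abelian groups is abelian, so Z(G) = G

Z(ℤ_6 × ℤ_7) = ℤ_6 × ℤ_7


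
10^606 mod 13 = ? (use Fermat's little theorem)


Fermat's little theorem: if p is prime and gcd(a,p)=1, then a^(p-1) ≡ 1 (mod p)
p = 13 is prime, gcd(10,13) = 1
Reduce exponent: 606 mod 12 = 6
So 10^606 ≡ 10^6 (mod 13)
10^6 mod 13 = 1

10^606 ≡ 1 (mod 13)
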